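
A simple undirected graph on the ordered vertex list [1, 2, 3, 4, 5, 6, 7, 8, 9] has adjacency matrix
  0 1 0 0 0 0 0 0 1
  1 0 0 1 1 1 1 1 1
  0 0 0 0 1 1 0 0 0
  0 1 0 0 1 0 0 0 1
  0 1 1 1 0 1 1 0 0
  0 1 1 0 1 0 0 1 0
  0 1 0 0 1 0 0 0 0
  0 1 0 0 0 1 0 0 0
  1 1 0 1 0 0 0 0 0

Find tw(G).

2

A width-2 tree decomposition is:
Bags: B1 = {2, 4, 5}  B2 = {2, 5, 6}  B3 = {2, 4, 9}  B4 = {3, 5, 6}  B5 = {2, 6, 8}  B6 = {1, 2, 9}  B7 = {2, 5, 7}
Tree: B1–B2, B1–B3, B2–B4, B2–B5, B3–B6, B2–B7
Each bag holds 3 vertices, so the decomposition has width 2, which upper-bounds the treewidth. On the other hand G contains the 3-clique {2, 6, 8}. A clique must lie in a single bag of any decomposition, so no decomposition can have width below 2. The upper and lower bounds meet at 2, so that is the treewidth.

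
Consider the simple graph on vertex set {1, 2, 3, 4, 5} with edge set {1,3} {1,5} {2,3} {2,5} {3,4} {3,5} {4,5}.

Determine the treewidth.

2

A width-2 tree decomposition is:
Bags: B1 = {1, 3, 5}  B2 = {3, 4, 5}  B3 = {2, 3, 5}
Tree: B1–B2, B1–B3
Each bag holds 3 vertices, so the decomposition has width 2, which upper-bounds the treewidth. On the other hand G contains the 3-clique {1, 3, 5}. A clique must lie in a single bag of any decomposition, so no decomposition can have width below 2. Combining the bounds, tw(G) = 2.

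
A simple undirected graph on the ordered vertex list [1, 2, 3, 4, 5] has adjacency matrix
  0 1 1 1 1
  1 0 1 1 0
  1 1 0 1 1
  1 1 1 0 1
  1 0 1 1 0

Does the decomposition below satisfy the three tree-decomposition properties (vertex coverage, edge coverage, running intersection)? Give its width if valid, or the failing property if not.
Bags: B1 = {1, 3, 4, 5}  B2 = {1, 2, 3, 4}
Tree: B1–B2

Checking the three conditions: (i) the bags cover all of {1, 2, 3, 4, 5}; (ii) for each edge, some bag contains both endpoints; (iii) the bags containing any fixed vertex form a subtree. All hold, so the decomposition is valid with width 4 − 1 = 3.

Yes; width 3.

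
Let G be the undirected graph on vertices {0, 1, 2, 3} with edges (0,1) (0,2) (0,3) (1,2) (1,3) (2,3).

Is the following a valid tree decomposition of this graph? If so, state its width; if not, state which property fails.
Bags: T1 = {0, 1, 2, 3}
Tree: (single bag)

Every vertex of G appears in some bag (union = {0, 1, 2, 3}); every edge is covered by a bag; and for each vertex v the set of bags containing v is connected in the bag tree. The decomposition is therefore valid. The largest bag has 4 vertices, so the width is 3.

Yes; width 3.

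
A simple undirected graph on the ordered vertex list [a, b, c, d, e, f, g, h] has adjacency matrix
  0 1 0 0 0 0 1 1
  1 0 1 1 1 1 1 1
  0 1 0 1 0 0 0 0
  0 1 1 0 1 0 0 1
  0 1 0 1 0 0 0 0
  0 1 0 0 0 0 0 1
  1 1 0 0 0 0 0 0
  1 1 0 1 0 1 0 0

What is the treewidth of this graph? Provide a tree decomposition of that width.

Every bag has size at most 3, so the width is 3 − 1 = 2 and tw(G) ≤ 2. Conversely, {b, d, e} is a clique of size 3, and the vertices of any clique must share a bag in every tree decomposition; so some bag has ≥ 3 vertices and tw(G) ≥ 2. Therefore the treewidth is 2.

Treewidth 2.
Bags: B1 = {b, d, h}  B2 = {b, c, d}  B3 = {a, b, h}  B4 = {b, f, h}  B5 = {a, b, g}  B6 = {b, d, e}
Tree: B1–B2, B1–B3, B1–B4, B3–B5, B2–B6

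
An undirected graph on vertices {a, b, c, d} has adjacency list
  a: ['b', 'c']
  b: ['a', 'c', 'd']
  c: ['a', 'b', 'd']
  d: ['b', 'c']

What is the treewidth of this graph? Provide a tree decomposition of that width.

Each bag holds 3 vertices, so the decomposition has width 2, which upper-bounds the treewidth. On the other hand G contains the 3-clique {b, c, d}. A clique must lie in a single bag of any decomposition, so no decomposition can have width below 2. Hence tw(G) = 2 exactly.

Treewidth 2.
One such decomposition:
Bags: B1 = {b, c, d}  B2 = {a, b, c}
Tree: B1–B2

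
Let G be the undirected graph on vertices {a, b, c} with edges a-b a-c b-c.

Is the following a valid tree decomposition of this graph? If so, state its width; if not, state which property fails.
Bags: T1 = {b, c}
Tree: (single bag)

A tree decomposition must satisfy three properties: every vertex lies in some bag; for every edge, both endpoints lie together in some bag; and for every vertex, the bags containing it form a connected subtree. Here vertex a appears in no bag, so the decomposition is invalid.

No — vertex a appears in no bag.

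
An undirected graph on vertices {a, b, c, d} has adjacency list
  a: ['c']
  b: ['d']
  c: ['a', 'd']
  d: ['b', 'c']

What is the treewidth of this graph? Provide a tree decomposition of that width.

Treewidth 1.
One such decomposition:
Bags: B1 = {b, d}  B2 = {c, d}  B3 = {a, c}
Tree: B1–B2, B2–B3

The largest bag has 2 vertices, giving width 1; this decomposition certifies tw(G) ≤ 1. G has an edge, so its treewidth is at least 1. Hence tw(G) = 1 exactly.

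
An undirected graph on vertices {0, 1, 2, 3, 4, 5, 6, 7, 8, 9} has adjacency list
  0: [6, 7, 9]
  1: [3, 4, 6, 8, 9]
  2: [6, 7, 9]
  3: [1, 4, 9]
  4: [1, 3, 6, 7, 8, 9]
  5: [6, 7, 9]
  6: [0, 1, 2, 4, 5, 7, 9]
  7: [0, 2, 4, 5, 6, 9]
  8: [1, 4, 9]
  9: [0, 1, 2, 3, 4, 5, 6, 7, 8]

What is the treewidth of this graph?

3

A width-3 tree decomposition is:
Bags: B1 = {1, 4, 8, 9}  B2 = {1, 4, 6, 9}  B3 = {4, 6, 7, 9}  B4 = {0, 6, 7, 9}  B5 = {5, 6, 7, 9}  B6 = {2, 6, 7, 9}  B7 = {1, 3, 4, 9}
Tree: B1–B2, B2–B3, B3–B4, B3–B5, B4–B6, B1–B7
Each bag holds 4 vertices, so the decomposition has width 3, which upper-bounds the treewidth. Conversely, {1, 4, 8, 9} is a clique of size 4, and the vertices of any clique must share a bag in every tree decomposition; so some bag has ≥ 4 vertices and tw(G) ≥ 3. Combining the bounds, tw(G) = 3.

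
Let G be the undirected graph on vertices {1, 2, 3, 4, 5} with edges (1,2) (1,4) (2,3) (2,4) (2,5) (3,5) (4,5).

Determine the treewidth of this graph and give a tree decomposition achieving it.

Each bag holds 3 vertices, so the decomposition has width 2, which upper-bounds the treewidth. Conversely, {2, 3, 5} is a clique of size 3, and the vertices of any clique must share a bag in every tree decomposition; so some bag has ≥ 3 vertices and tw(G) ≥ 2. Therefore the treewidth is 2.

Treewidth 2.
One such decomposition:
Bags: B1 = {2, 4, 5}  B2 = {2, 3, 5}  B3 = {1, 2, 4}
Tree: B1–B2, B1–B3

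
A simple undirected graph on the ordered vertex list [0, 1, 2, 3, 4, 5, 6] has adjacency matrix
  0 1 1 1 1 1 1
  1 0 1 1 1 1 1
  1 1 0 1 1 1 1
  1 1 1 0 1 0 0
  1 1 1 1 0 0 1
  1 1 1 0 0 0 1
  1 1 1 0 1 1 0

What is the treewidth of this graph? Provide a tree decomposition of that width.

Treewidth 4.
Bags: B1 = {0, 1, 2, 4, 6}  B2 = {0, 1, 2, 5, 6}  B3 = {0, 1, 2, 3, 4}
Tree: B1–B2, B1–B3

Each bag holds 5 vertices, so the decomposition has width 4, which upper-bounds the treewidth. On the other hand G contains the 5-clique {0, 1, 2, 3, 4}. A clique must lie in a single bag of any decomposition, so no decomposition can have width below 4. The upper and lower bounds meet at 4, so that is the treewidth.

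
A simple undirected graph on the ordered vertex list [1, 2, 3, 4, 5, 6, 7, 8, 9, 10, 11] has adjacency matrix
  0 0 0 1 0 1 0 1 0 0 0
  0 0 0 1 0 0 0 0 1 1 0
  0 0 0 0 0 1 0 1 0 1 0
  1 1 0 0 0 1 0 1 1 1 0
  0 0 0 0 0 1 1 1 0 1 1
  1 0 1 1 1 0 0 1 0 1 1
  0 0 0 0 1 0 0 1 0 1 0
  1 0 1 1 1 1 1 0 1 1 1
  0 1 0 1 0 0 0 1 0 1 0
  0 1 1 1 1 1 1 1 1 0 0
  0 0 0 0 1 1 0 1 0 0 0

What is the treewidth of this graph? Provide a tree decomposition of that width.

Treewidth 3.
One such decomposition:
Bags: B1 = {5, 7, 8, 10}  B2 = {5, 6, 8, 10}  B3 = {4, 6, 8, 10}  B4 = {4, 8, 9, 10}  B5 = {2, 4, 9, 10}  B6 = {1, 4, 6, 8}  B7 = {3, 6, 8, 10}  B8 = {5, 6, 8, 11}
Tree: B1–B2, B2–B3, B3–B4, B4–B5, B3–B6, B2–B7, B2–B8

The largest bag has 4 vertices, giving width 3; this decomposition certifies tw(G) ≤ 3. On the other hand G contains the 4-clique {4, 8, 9, 10}. A clique must lie in a single bag of any decomposition, so no decomposition can have width below 3. Therefore the treewidth is 3.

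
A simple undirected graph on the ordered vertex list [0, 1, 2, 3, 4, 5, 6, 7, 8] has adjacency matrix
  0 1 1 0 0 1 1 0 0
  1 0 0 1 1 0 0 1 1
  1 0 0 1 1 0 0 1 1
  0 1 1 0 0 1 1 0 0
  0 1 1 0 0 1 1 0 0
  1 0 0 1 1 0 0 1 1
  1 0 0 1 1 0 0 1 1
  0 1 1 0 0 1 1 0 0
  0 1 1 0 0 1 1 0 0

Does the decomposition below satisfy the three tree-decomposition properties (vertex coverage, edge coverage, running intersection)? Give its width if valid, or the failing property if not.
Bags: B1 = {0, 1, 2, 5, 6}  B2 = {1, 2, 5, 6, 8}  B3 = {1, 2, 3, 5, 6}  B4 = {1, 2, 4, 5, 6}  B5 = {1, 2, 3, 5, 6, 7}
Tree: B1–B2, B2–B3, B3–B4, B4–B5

A tree decomposition must satisfy three properties: every vertex lies in some bag; for every edge, both endpoints lie together in some bag; and for every vertex, the bags containing it form a connected subtree. Here bags containing vertex 3 are not connected in the tree, so the decomposition is invalid.

No — bags containing vertex 3 are not connected in the tree.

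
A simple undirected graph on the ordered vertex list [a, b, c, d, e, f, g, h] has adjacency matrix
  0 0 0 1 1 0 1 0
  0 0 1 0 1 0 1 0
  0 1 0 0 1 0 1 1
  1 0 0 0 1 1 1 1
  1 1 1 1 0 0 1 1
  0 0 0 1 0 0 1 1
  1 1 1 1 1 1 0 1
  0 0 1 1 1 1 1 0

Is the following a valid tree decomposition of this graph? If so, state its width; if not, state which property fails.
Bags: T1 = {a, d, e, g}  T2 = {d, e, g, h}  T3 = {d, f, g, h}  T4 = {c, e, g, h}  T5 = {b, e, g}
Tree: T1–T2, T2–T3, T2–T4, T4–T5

A tree decomposition must satisfy three properties: every vertex lies in some bag; for every edge, both endpoints lie together in some bag; and for every vertex, the bags containing it form a connected subtree. Here edge (c,b) lies in no bag, so the decomposition is invalid.

No — edge (c,b) lies in no bag.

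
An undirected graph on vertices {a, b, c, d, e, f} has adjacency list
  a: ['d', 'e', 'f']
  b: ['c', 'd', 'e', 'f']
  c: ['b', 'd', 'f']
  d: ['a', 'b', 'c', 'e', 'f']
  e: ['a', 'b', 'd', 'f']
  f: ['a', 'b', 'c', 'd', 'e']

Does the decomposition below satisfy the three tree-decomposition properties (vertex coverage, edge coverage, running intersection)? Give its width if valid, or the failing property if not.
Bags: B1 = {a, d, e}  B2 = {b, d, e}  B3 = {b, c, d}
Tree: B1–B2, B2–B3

No — vertex f appears in no bag.

A tree decomposition must satisfy three properties: every vertex lies in some bag; for every edge, both endpoints lie together in some bag; and for every vertex, the bags containing it form a connected subtree. Here vertex f appears in no bag, so the decomposition is invalid.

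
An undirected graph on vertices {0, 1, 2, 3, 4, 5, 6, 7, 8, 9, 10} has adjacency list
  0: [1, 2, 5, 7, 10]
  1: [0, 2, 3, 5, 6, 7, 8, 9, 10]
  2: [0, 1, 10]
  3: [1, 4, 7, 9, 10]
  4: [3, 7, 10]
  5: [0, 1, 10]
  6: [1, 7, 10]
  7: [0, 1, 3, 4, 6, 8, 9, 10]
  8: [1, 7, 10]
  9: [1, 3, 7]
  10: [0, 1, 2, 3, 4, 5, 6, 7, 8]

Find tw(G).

A width-3 tree decomposition is:
Bags: B1 = {0, 1, 7, 10}  B2 = {1, 3, 7, 10}  B3 = {3, 4, 7, 10}  B4 = {0, 1, 5, 10}  B5 = {1, 3, 7, 9}  B6 = {0, 1, 2, 10}  B7 = {1, 6, 7, 10}  B8 = {1, 7, 8, 10}
Tree: B1–B2, B2–B3, B1–B4, B2–B5, B4–B6, B2–B7, B2–B8
The largest bag has 4 vertices, giving width 3; this decomposition certifies tw(G) ≤ 3. For the lower bound, the 4 vertices {1, 3, 7, 9} are pairwise adjacent, and any tree decomposition puts a clique entirely inside one bag — forcing width ≥ 3. The upper and lower bounds meet at 3, so that is the treewidth.

3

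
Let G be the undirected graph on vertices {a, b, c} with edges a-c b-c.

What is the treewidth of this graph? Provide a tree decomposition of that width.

Every bag has size at most 2, so the width is 2 − 1 = 1 and tw(G) ≤ 1. Any graph with an edge has treewidth ≥ 1, and G has the edge b–c. Therefore the treewidth is 1.

Treewidth 1.
Bags: B1 = {b, c}  B2 = {a, c}
Tree: B1–B2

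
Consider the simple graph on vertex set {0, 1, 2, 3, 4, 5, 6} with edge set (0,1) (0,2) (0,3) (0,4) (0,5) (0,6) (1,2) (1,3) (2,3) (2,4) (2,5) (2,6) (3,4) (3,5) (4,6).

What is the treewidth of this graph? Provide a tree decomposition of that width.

Every bag has size at most 4, so the width is 4 − 1 = 3 and tw(G) ≤ 3. For the lower bound, the 4 vertices {0, 1, 2, 3} are pairwise adjacent, and any tree decomposition puts a clique entirely inside one bag — forcing width ≥ 3. The upper and lower bounds meet at 3, so that is the treewidth.

Treewidth 3.
One optimal decomposition is:
Bags: B1 = {0, 2, 3, 4}  B2 = {0, 1, 2, 3}  B3 = {0, 2, 4, 6}  B4 = {0, 2, 3, 5}
Tree: B1–B2, B1–B3, B2–B4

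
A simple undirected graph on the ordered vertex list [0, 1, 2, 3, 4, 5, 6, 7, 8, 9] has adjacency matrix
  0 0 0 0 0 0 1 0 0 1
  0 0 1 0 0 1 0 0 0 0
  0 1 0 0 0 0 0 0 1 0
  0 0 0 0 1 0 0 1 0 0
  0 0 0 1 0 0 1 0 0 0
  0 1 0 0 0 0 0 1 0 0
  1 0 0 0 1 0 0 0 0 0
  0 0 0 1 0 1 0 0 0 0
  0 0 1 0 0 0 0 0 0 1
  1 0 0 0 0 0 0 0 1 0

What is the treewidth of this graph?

A width-2 tree decomposition is:
Bags: B1 = {0, 6, 9}  B2 = {6, 8, 9}  B3 = {2, 6, 8}  B4 = {1, 2, 6}  B5 = {1, 5, 6}  B6 = {5, 6, 7}  B7 = {3, 6, 7}  B8 = {3, 4, 6}
Tree: B1–B2, B2–B3, B3–B4, B4–B5, B5–B6, B6–B7, B7–B8
The largest bag has 3 vertices, giving width 2; this decomposition certifies tw(G) ≤ 2. The edges 6–0–9–8–2–1–5–7–3–4–6 form a cycle, so G is not a tree and its treewidth is at least 2. The upper and lower bounds meet at 2, so that is the treewidth.

2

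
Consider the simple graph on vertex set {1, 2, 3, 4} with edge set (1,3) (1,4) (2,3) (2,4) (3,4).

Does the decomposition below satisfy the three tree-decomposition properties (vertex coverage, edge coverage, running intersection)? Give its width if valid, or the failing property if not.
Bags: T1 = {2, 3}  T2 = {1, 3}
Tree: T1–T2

No — vertex 4 appears in no bag.

A tree decomposition must satisfy three properties: every vertex lies in some bag; for every edge, both endpoints lie together in some bag; and for every vertex, the bags containing it form a connected subtree. Here vertex 4 appears in no bag, so the decomposition is invalid.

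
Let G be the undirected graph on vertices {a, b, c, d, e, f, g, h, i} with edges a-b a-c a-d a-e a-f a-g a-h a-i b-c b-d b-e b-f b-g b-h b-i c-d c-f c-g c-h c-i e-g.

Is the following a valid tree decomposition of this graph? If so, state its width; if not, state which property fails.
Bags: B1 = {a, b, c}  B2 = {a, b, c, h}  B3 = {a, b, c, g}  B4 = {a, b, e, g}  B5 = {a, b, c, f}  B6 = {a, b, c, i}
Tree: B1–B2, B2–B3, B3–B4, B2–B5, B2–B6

A tree decomposition must satisfy three properties: every vertex lies in some bag; for every edge, both endpoints lie together in some bag; and for every vertex, the bags containing it form a connected subtree. Here vertex d appears in no bag, so the decomposition is invalid.

No — vertex d appears in no bag.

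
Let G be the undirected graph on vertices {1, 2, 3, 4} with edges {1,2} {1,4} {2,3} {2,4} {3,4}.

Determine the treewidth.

A width-2 tree decomposition is:
Bags: B1 = {1, 2, 4}  B2 = {2, 3, 4}
Tree: B1–B2
Each bag holds 3 vertices, so the decomposition has width 2, which upper-bounds the treewidth. On the other hand G contains the 3-clique {1, 2, 4}. A clique must lie in a single bag of any decomposition, so no decomposition can have width below 2. The upper and lower bounds meet at 2, so that is the treewidth.

2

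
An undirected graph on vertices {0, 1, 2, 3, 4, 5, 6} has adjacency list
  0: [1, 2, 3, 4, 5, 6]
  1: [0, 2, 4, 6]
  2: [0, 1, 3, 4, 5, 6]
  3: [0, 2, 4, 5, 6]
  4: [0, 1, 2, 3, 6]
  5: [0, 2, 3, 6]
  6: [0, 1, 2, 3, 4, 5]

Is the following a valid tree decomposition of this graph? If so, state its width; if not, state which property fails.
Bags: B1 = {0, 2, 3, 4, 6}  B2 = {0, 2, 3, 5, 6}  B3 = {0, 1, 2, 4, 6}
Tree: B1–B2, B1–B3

Vertex coverage: the bags together contain {0, 1, 2, 3, 4, 5, 6}, the full vertex set. Edge coverage: each edge of G has both endpoints in at least one bag. Running intersection: for every vertex, the bags containing it form a connected subtree. All three properties hold, so this is a valid tree decomposition of width max|bag| − 1 = 4, and hence tw(G) ≤ 4.

Yes; width 4.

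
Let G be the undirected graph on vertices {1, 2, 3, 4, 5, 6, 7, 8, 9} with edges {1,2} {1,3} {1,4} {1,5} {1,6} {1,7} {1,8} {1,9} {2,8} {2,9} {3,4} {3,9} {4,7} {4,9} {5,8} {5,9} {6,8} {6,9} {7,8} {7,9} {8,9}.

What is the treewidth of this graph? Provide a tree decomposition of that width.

Treewidth 3.
One optimal decomposition is:
Bags: B1 = {1, 6, 8, 9}  B2 = {1, 7, 8, 9}  B3 = {1, 4, 7, 9}  B4 = {1, 2, 8, 9}  B5 = {1, 3, 4, 9}  B6 = {1, 5, 8, 9}
Tree: B1–B2, B2–B3, B1–B4, B3–B5, B2–B6

The largest bag has 4 vertices, giving width 3; this decomposition certifies tw(G) ≤ 3. On the other hand G contains the 4-clique {1, 2, 8, 9}. A clique must lie in a single bag of any decomposition, so no decomposition can have width below 3. The upper and lower bounds meet at 3, so that is the treewidth.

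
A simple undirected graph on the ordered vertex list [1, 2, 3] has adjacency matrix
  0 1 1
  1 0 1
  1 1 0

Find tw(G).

2

A width-2 tree decomposition is:
Bags: B1 = {1, 2, 3}
Tree: (single bag)
A single bag containing all 3 vertices is trivially a valid decomposition of width 2. On the other hand G contains the 3-clique {1, 2, 3}. A clique must lie in a single bag of any decomposition, so no decomposition can have width below 2. The upper and lower bounds meet at 2, so that is the treewidth.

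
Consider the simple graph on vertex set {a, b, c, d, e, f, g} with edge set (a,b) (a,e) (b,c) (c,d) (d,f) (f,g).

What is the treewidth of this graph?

1

A width-1 tree decomposition is:
Bags: B1 = {f, g}  B2 = {d, f}  B3 = {c, d}  B4 = {b, c}  B5 = {a, b}  B6 = {a, e}
Tree: B1–B2, B2–B3, B3–B4, B4–B5, B5–B6
Every bag has size at most 2, so the width is 2 − 1 = 1 and tw(G) ≤ 1. G has an edge, so its treewidth is at least 1. Therefore the treewidth is 1.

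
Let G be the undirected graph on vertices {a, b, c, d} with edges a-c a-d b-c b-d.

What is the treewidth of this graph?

A width-2 tree decomposition is:
Bags: B1 = {a, b, d}  B2 = {a, b, c}
Tree: B1–B2
Every bag has size at most 3, so the width is 3 − 1 = 2 and tw(G) ≤ 2. For the lower bound, G contains the cycle b–d–a–c–b, so G is not a forest; only forests have treewidth ≤ 1, hence tw(G) ≥ 2. Hence tw(G) = 2 exactly.

2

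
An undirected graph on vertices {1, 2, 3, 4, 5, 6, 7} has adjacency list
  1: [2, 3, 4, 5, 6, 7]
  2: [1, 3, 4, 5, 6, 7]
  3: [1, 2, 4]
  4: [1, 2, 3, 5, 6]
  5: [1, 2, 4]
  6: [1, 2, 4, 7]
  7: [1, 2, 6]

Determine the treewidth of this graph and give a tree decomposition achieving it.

Treewidth 3.
Bags: B1 = {1, 2, 4, 5}  B2 = {1, 2, 4, 6}  B3 = {1, 2, 3, 4}  B4 = {1, 2, 6, 7}
Tree: B1–B2, B2–B3, B2–B4

Every bag has size at most 4, so the width is 4 − 1 = 3 and tw(G) ≤ 3. For the lower bound, the 4 vertices {1, 2, 3, 4} are pairwise adjacent, and any tree decomposition puts a clique entirely inside one bag — forcing width ≥ 3. Therefore the treewidth is 3.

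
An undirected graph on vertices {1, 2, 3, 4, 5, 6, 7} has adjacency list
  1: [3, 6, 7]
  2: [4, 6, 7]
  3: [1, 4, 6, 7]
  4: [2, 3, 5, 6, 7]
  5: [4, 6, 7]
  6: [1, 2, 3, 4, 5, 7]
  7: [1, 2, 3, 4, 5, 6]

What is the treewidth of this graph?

A width-3 tree decomposition is:
Bags: B1 = {2, 4, 6, 7}  B2 = {4, 5, 6, 7}  B3 = {3, 4, 6, 7}  B4 = {1, 3, 6, 7}
Tree: B1–B2, B1–B3, B3–B4
The largest bag has 4 vertices, giving width 3; this decomposition certifies tw(G) ≤ 3. On the other hand G contains the 4-clique {1, 3, 6, 7}. A clique must lie in a single bag of any decomposition, so no decomposition can have width below 3. The upper and lower bounds meet at 3, so that is the treewidth.

3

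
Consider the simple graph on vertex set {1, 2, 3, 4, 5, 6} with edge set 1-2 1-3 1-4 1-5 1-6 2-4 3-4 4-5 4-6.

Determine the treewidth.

2

A width-2 tree decomposition is:
Bags: B1 = {1, 4, 5}  B2 = {1, 2, 4}  B3 = {1, 4, 6}  B4 = {1, 3, 4}
Tree: B1–B2, B2–B3, B2–B4
The largest bag has 3 vertices, giving width 2; this decomposition certifies tw(G) ≤ 2. Conversely, {1, 2, 4} is a clique of size 3, and the vertices of any clique must share a bag in every tree decomposition; so some bag has ≥ 3 vertices and tw(G) ≥ 2. Hence tw(G) = 2 exactly.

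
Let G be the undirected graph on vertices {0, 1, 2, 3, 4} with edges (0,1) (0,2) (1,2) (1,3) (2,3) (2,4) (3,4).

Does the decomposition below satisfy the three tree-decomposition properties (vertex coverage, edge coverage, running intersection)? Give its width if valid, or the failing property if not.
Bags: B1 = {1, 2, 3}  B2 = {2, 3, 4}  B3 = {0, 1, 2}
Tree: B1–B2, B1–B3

Checking the three conditions: (i) the bags cover all of {0, 1, 2, 3, 4}; (ii) for each edge, some bag contains both endpoints; (iii) the bags containing any fixed vertex form a subtree. All hold, so the decomposition is valid with width 3 − 1 = 2.

Yes; width 2.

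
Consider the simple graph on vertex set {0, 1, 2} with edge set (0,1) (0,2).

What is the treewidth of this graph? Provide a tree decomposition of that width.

Each bag holds 2 vertices, so the decomposition has width 1, which upper-bounds the treewidth. G has an edge, so its treewidth is at least 1. The upper and lower bounds meet at 1, so that is the treewidth.

Treewidth 1.
One optimal decomposition is:
Bags: B1 = {0, 2}  B2 = {0, 1}
Tree: B1–B2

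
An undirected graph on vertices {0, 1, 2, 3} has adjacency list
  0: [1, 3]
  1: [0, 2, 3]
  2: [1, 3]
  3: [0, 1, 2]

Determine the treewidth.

2

A width-2 tree decomposition is:
Bags: B1 = {0, 1, 3}  B2 = {1, 2, 3}
Tree: B1–B2
Each bag holds 3 vertices, so the decomposition has width 2, which upper-bounds the treewidth. On the other hand G contains the 3-clique {0, 1, 3}. A clique must lie in a single bag of any decomposition, so no decomposition can have width below 2. Therefore the treewidth is 2.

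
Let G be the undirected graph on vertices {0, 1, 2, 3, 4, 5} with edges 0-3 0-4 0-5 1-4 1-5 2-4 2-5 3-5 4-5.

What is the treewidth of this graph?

2

A width-2 tree decomposition is:
Bags: B1 = {2, 4, 5}  B2 = {1, 4, 5}  B3 = {0, 4, 5}  B4 = {0, 3, 5}
Tree: B1–B2, B1–B3, B3–B4
Every bag has size at most 3, so the width is 3 − 1 = 2 and tw(G) ≤ 2. Conversely, {0, 3, 5} is a clique of size 3, and the vertices of any clique must share a bag in every tree decomposition; so some bag has ≥ 3 vertices and tw(G) ≥ 2. Hence tw(G) = 2 exactly.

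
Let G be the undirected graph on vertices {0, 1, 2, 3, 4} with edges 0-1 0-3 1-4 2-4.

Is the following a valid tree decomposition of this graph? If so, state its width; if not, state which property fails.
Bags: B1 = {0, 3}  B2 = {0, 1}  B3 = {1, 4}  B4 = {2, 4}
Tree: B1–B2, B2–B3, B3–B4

Checking the three conditions: (i) the bags cover all of {0, 1, 2, 3, 4}; (ii) for each edge, some bag contains both endpoints; (iii) the bags containing any fixed vertex form a subtree. All hold, so the decomposition is valid with width 2 − 1 = 1.

Yes; width 1.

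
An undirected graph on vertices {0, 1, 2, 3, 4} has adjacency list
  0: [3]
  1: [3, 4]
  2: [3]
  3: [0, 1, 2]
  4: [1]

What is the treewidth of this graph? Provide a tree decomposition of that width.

Treewidth 1.
One optimal decomposition is:
Bags: B1 = {0, 3}  B2 = {2, 3}  B3 = {1, 3}  B4 = {1, 4}
Tree: B1–B2, B1–B3, B3–B4

Every bag has size at most 2, so the width is 2 − 1 = 1 and tw(G) ≤ 1. Any graph with an edge has treewidth ≥ 1, and G has the edge 0–3. Combining the bounds, tw(G) = 1.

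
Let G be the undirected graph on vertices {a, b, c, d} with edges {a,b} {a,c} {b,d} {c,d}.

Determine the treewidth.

2

A width-2 tree decomposition is:
Bags: B1 = {a, b, d}  B2 = {a, c, d}
Tree: B1–B2
The largest bag has 3 vertices, giving width 2; this decomposition certifies tw(G) ≤ 2. For the lower bound, G contains the cycle a–b–d–c–a, so G is not a forest; only forests have treewidth ≤ 1, hence tw(G) ≥ 2. The upper and lower bounds meet at 2, so that is the treewidth.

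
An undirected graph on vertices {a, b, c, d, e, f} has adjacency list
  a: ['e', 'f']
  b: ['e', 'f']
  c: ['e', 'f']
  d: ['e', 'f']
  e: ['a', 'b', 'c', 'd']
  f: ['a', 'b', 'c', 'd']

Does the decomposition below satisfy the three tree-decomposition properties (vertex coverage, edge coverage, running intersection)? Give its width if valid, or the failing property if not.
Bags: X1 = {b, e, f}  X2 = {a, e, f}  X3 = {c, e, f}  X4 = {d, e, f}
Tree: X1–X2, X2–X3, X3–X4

Every vertex of G appears in some bag (union = {a, b, c, d, e, f}); every edge is covered by a bag; and for each vertex v the set of bags containing v is connected in the bag tree. The decomposition is therefore valid. The largest bag has 3 vertices, so the width is 2.

Yes; width 2.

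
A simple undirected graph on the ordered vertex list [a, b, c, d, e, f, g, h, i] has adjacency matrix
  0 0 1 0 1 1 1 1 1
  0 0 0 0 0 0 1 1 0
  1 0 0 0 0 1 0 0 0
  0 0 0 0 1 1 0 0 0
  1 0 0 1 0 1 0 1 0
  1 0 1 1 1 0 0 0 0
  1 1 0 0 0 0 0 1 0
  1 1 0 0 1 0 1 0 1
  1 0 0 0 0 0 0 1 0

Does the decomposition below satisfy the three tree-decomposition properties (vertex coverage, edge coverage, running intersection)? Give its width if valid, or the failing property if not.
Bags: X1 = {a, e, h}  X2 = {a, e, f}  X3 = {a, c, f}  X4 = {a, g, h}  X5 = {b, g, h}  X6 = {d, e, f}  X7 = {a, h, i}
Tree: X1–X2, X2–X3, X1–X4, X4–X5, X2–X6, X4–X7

Yes; width 2.

Vertex coverage: the bags together contain {a, b, c, d, e, f, g, h, i}, the full vertex set. Edge coverage: each edge of G has both endpoints in at least one bag. Running intersection: for every vertex, the bags containing it form a connected subtree. All three properties hold, so this is a valid tree decomposition of width max|bag| − 1 = 2, and hence tw(G) ≤ 2.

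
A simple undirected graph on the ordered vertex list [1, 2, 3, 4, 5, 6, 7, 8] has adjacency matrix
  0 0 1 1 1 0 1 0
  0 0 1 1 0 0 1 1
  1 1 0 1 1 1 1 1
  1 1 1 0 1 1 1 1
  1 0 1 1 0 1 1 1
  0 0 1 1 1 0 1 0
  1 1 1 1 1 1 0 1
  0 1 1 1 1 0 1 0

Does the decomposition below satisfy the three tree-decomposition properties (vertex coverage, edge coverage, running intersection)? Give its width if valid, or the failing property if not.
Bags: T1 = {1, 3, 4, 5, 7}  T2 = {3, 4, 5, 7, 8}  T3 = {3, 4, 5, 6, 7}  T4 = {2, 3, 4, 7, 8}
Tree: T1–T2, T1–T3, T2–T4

Yes; width 4.

Every vertex of G appears in some bag (union = {1, 2, 3, 4, 5, 6, 7, 8}); every edge is covered by a bag; and for each vertex v the set of bags containing v is connected in the bag tree. The decomposition is therefore valid. The largest bag has 5 vertices, so the width is 4.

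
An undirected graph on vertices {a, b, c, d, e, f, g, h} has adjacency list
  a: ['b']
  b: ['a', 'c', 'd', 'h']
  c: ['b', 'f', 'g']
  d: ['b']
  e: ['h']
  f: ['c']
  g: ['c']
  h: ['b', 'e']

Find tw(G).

1

A width-1 tree decomposition is:
Bags: B1 = {b, d}  B2 = {b, c}  B3 = {b, h}  B4 = {e, h}  B5 = {c, g}  B6 = {c, f}  B7 = {a, b}
Tree: B1–B2, B1–B3, B3–B4, B2–B5, B5–B6, B3–B7
Each bag holds 2 vertices, so the decomposition has width 1, which upper-bounds the treewidth. Since G has at least one edge (e.g. b–d), it is not an edgeless graph, so tw(G) ≥ 1. The upper and lower bounds meet at 1, so that is the treewidth.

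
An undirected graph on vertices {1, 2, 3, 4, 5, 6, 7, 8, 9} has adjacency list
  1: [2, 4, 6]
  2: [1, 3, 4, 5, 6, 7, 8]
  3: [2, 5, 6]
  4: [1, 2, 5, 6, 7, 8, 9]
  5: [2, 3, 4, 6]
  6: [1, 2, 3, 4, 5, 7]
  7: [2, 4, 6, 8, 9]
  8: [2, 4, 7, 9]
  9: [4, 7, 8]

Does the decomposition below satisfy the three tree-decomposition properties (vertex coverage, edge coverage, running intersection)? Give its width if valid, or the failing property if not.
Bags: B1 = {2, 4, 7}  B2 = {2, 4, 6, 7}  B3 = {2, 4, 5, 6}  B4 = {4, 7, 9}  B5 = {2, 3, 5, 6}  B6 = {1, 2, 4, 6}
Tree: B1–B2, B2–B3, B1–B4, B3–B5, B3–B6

A tree decomposition must satisfy three properties: every vertex lies in some bag; for every edge, both endpoints lie together in some bag; and for every vertex, the bags containing it form a connected subtree. Here vertex 8 appears in no bag, so the decomposition is invalid.

No — vertex 8 appears in no bag.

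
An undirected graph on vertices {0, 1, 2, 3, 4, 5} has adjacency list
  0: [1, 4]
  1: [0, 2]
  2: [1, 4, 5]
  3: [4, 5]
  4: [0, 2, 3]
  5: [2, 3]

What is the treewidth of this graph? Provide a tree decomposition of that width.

Every bag has size at most 3, so the width is 3 − 1 = 2 and tw(G) ≤ 2. For the lower bound, G contains the cycle 3–5–2–4–3, so G is not a forest; only forests have treewidth ≤ 1, hence tw(G) ≥ 2. Hence tw(G) = 2 exactly.

Treewidth 2.
Bags: B1 = {3, 4, 5}  B2 = {2, 4, 5}  B3 = {0, 2, 4}  B4 = {0, 1, 2}
Tree: B1–B2, B2–B3, B3–B4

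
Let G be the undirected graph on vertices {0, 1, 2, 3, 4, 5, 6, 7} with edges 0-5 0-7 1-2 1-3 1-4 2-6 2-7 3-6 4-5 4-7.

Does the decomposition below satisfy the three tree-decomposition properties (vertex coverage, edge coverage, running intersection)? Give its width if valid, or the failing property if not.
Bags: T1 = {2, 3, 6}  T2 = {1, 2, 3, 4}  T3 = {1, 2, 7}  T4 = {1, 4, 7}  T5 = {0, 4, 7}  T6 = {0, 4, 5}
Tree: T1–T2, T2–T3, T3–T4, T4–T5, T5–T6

No — bags containing vertex 4 are not connected in the tree.

A tree decomposition must satisfy three properties: every vertex lies in some bag; for every edge, both endpoints lie together in some bag; and for every vertex, the bags containing it form a connected subtree. Here bags containing vertex 4 are not connected in the tree, so the decomposition is invalid.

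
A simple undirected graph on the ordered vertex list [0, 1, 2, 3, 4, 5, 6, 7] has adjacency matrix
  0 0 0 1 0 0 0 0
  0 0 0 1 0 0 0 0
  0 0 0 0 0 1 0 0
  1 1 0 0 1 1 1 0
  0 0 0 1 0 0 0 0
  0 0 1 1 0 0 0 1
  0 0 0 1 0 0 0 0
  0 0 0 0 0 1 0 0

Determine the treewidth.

1

A width-1 tree decomposition is:
Bags: B1 = {5, 7}  B2 = {3, 5}  B3 = {2, 5}  B4 = {0, 3}  B5 = {3, 6}  B6 = {3, 4}  B7 = {1, 3}
Tree: B1–B2, B1–B3, B2–B4, B2–B5, B4–B6, B6–B7
Every bag has size at most 2, so the width is 2 − 1 = 1 and tw(G) ≤ 1. Since G has at least one edge (e.g. 7–5), it is not an edgeless graph, so tw(G) ≥ 1. Hence tw(G) = 1 exactly.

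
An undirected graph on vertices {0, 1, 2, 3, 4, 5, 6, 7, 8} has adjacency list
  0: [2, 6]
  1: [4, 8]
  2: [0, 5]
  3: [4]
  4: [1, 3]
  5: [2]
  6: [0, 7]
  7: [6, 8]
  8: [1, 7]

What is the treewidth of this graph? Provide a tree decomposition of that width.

Every bag has size at most 2, so the width is 2 − 1 = 1 and tw(G) ≤ 1. G has an edge, so its treewidth is at least 1. Therefore the treewidth is 1.

Treewidth 1.
One optimal decomposition is:
Bags: B1 = {3, 4}  B2 = {1, 4}  B3 = {1, 8}  B4 = {7, 8}  B5 = {6, 7}  B6 = {0, 6}  B7 = {0, 2}  B8 = {2, 5}
Tree: B1–B2, B2–B3, B3–B4, B4–B5, B5–B6, B6–B7, B7–B8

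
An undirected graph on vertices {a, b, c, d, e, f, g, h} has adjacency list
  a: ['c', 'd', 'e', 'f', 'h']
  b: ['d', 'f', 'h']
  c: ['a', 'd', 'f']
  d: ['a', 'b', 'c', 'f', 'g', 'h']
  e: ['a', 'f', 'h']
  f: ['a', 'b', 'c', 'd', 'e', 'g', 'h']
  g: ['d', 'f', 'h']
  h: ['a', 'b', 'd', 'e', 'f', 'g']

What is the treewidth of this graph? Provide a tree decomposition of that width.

Every bag has size at most 4, so the width is 4 − 1 = 3 and tw(G) ≤ 3. For the lower bound, the 4 vertices {d, f, g, h} are pairwise adjacent, and any tree decomposition puts a clique entirely inside one bag — forcing width ≥ 3. Combining the bounds, tw(G) = 3.

Treewidth 3.
One such decomposition:
Bags: B1 = {a, e, f, h}  B2 = {a, d, f, h}  B3 = {a, c, d, f}  B4 = {b, d, f, h}  B5 = {d, f, g, h}
Tree: B1–B2, B2–B3, B2–B4, B2–B5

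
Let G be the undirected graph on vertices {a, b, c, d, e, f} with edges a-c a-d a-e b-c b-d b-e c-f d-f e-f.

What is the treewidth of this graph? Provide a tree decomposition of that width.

The largest bag has 4 vertices, giving width 3; this decomposition certifies tw(G) ≤ 3. For the lower bound: the 4 vertex sets {b,d}, {a,e}, {c}, {f} are disjoint, each induces a connected subgraph, and every pair is joined by at least one edge of G. Contracting each set to a single vertex therefore yields K_{4} as a minor, and since treewidth is minor-monotone, tw(G) ≥ tw(K_{4}) = 3. The upper and lower bounds meet at 3, so that is the treewidth.

Treewidth 3.
Bags: B1 = {b, c, d, e}  B2 = {a, c, d, e}  B3 = {c, d, e, f}
Tree: B1–B2, B2–B3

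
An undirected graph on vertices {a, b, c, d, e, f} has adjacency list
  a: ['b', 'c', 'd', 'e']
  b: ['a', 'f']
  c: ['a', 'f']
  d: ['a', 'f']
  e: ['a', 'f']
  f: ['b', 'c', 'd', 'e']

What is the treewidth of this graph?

2

A width-2 tree decomposition is:
Bags: B1 = {a, b, f}  B2 = {a, c, f}  B3 = {a, d, f}  B4 = {a, e, f}
Tree: B1–B2, B2–B3, B3–B4
Every bag has size at most 3, so the width is 3 − 1 = 2 and tw(G) ≤ 2. Since b–f–c–a–b is a cycle in G, G is not acyclic. Forests are exactly the graphs of treewidth ≤ 1, so tw(G) ≥ 2. Hence tw(G) = 2 exactly.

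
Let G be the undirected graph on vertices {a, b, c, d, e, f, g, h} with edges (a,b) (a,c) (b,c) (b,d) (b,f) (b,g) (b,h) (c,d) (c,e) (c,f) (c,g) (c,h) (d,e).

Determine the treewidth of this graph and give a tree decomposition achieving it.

Treewidth 2.
Bags: B1 = {b, c, g}  B2 = {a, b, c}  B3 = {b, c, f}  B4 = {b, c, d}  B5 = {b, c, h}  B6 = {c, d, e}
Tree: B1–B2, B1–B3, B1–B4, B3–B5, B4–B6

Every bag has size at most 3, so the width is 3 − 1 = 2 and tw(G) ≤ 2. On the other hand G contains the 3-clique {c, d, e}. A clique must lie in a single bag of any decomposition, so no decomposition can have width below 2. The upper and lower bounds meet at 2, so that is the treewidth.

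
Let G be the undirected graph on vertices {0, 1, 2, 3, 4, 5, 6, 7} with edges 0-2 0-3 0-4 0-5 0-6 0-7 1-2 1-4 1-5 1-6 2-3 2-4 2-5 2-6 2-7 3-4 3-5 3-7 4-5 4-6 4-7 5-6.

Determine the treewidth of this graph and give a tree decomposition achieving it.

Treewidth 4.
One optimal decomposition is:
Bags: B1 = {1, 2, 4, 5, 6}  B2 = {0, 2, 4, 5, 6}  B3 = {0, 2, 3, 4, 5}  B4 = {0, 2, 3, 4, 7}
Tree: B1–B2, B2–B3, B3–B4

The largest bag has 5 vertices, giving width 4; this decomposition certifies tw(G) ≤ 4. On the other hand G contains the 5-clique {0, 2, 3, 4, 5}. A clique must lie in a single bag of any decomposition, so no decomposition can have width below 4. Therefore the treewidth is 4.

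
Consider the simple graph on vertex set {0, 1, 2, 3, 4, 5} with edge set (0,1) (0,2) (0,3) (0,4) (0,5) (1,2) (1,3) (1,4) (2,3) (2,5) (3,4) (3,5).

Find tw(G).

3

A width-3 tree decomposition is:
Bags: B1 = {0, 1, 3, 4}  B2 = {0, 1, 2, 3}  B3 = {0, 2, 3, 5}
Tree: B1–B2, B2–B3
Each bag holds 4 vertices, so the decomposition has width 3, which upper-bounds the treewidth. Conversely, {0, 1, 2, 3} is a clique of size 4, and the vertices of any clique must share a bag in every tree decomposition; so some bag has ≥ 4 vertices and tw(G) ≥ 3. Combining the bounds, tw(G) = 3.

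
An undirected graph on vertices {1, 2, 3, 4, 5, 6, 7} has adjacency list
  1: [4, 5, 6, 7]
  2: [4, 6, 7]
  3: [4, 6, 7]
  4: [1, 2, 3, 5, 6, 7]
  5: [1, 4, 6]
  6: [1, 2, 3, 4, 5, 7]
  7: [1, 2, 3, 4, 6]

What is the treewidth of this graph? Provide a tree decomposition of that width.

Each bag holds 4 vertices, so the decomposition has width 3, which upper-bounds the treewidth. On the other hand G contains the 4-clique {1, 4, 5, 6}. A clique must lie in a single bag of any decomposition, so no decomposition can have width below 3. Combining the bounds, tw(G) = 3.

Treewidth 3.
One optimal decomposition is:
Bags: B1 = {1, 4, 6, 7}  B2 = {1, 4, 5, 6}  B3 = {3, 4, 6, 7}  B4 = {2, 4, 6, 7}
Tree: B1–B2, B1–B3, B1–B4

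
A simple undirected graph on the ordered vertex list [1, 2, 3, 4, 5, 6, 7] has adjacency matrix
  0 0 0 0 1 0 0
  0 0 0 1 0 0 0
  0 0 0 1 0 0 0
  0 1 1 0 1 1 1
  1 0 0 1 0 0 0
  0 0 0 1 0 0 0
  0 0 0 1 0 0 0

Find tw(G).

1

A width-1 tree decomposition is:
Bags: B1 = {4, 5}  B2 = {4, 7}  B3 = {2, 4}  B4 = {1, 5}  B5 = {3, 4}  B6 = {4, 6}
Tree: B1–B2, B1–B3, B1–B4, B2–B5, B5–B6
The largest bag has 2 vertices, giving width 1; this decomposition certifies tw(G) ≤ 1. Since G has at least one edge (e.g. 4–5), it is not an edgeless graph, so tw(G) ≥ 1. The upper and lower bounds meet at 1, so that is the treewidth.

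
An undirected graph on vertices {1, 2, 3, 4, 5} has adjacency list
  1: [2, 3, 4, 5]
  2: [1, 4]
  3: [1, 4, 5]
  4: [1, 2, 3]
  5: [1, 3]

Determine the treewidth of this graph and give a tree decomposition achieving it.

The largest bag has 3 vertices, giving width 2; this decomposition certifies tw(G) ≤ 2. Conversely, {1, 2, 4} is a clique of size 3, and the vertices of any clique must share a bag in every tree decomposition; so some bag has ≥ 3 vertices and tw(G) ≥ 2. Therefore the treewidth is 2.

Treewidth 2.
One such decomposition:
Bags: B1 = {1, 2, 4}  B2 = {1, 3, 4}  B3 = {1, 3, 5}
Tree: B1–B2, B2–B3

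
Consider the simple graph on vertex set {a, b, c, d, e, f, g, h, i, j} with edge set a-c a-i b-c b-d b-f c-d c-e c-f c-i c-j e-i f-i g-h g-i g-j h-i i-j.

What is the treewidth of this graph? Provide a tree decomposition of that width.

The largest bag has 3 vertices, giving width 2; this decomposition certifies tw(G) ≤ 2. For the lower bound, the 3 vertices {b, c, d} are pairwise adjacent, and any tree decomposition puts a clique entirely inside one bag — forcing width ≥ 2. The upper and lower bounds meet at 2, so that is the treewidth.

Treewidth 2.
Bags: B1 = {b, c, f}  B2 = {c, f, i}  B3 = {a, c, i}  B4 = {c, i, j}  B5 = {b, c, d}  B6 = {g, i, j}  B7 = {c, e, i}  B8 = {g, h, i}
Tree: B1–B2, B2–B3, B3–B4, B1–B5, B4–B6, B4–B7, B6–B8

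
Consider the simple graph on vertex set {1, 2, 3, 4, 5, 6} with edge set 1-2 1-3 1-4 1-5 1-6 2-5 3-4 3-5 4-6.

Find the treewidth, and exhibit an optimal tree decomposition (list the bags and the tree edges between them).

The largest bag has 3 vertices, giving width 2; this decomposition certifies tw(G) ≤ 2. For the lower bound, the 3 vertices {1, 2, 5} are pairwise adjacent, and any tree decomposition puts a clique entirely inside one bag — forcing width ≥ 2. Hence tw(G) = 2 exactly.

Treewidth 2.
One optimal decomposition is:
Bags: B1 = {1, 3, 5}  B2 = {1, 2, 5}  B3 = {1, 3, 4}  B4 = {1, 4, 6}
Tree: B1–B2, B1–B3, B3–B4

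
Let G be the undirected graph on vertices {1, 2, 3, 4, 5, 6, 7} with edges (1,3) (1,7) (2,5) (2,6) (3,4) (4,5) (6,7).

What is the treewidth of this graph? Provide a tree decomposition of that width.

Treewidth 2.
One such decomposition:
Bags: B1 = {1, 3, 7}  B2 = {3, 6, 7}  B3 = {2, 3, 6}  B4 = {2, 3, 5}  B5 = {3, 4, 5}
Tree: B1–B2, B2–B3, B3–B4, B4–B5

Every bag has size at most 3, so the width is 3 − 1 = 2 and tw(G) ≤ 2. For the lower bound, G contains the cycle 3–1–7–6–2–5–4–3, so G is not a forest; only forests have treewidth ≤ 1, hence tw(G) ≥ 2. The upper and lower bounds meet at 2, so that is the treewidth.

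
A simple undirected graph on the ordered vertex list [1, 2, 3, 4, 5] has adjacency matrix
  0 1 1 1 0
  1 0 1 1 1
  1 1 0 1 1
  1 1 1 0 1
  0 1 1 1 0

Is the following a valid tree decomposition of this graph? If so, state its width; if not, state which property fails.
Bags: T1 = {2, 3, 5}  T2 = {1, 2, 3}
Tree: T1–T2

No — vertex 4 appears in no bag.

A tree decomposition must satisfy three properties: every vertex lies in some bag; for every edge, both endpoints lie together in some bag; and for every vertex, the bags containing it form a connected subtree. Here vertex 4 appears in no bag, so the decomposition is invalid.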